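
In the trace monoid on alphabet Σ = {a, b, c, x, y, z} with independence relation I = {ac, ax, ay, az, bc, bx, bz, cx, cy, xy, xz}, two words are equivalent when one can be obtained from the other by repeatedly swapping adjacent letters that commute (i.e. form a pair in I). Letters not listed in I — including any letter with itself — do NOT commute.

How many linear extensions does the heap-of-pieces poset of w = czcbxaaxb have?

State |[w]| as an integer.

1260

0(c) covers ∅
1(z) covers 0:c
2(c) covers 1:z
3(b) covers ∅
4(x) covers ∅
5(a) covers 3:b
6(a) covers 5:a
7(x) covers 4:x
8(b) covers 6:a
floor of heap: 0:c, 3:b, 4:x
completions by unplaced set U, small U first (add the entries for U minus each lowest piece of U):
  |U|=1: {2}:1  {7}:1  {8}:1
  |U|=2: {1,2}:1  {2,7}:2  {2,8}:2  {4,7}:1  {6,8}:1  {7,8}:2
  |U|=3: {0,1,2}:1  {1,2,7}:3  {1,2,8}:3  {2,4,7}:3  {2,6,8}:3  {2,7,8}:6  {4,7,8}:3  {5,6,8}:1  {6,7,8}:3
  |U|=4: {0,1,2,7}:4  {0,1,2,8}:4  {1,2,4,7}:6  {1,2,6,8}:6  {1,2,7,8}:12  {2,4,7,8}:12  {2,5,6,8}:4  {2,6,7,8}:12  {3,5,6,8}:1  {4,6,7,8}:6  {5,6,7,8}:4
  |U|=5: {0,1,2,4,7}:10  {0,1,2,6,8}:10  {0,1,2,7,8}:20  {1,2,4,7,8}:30  {1,2,5,6,8}:10  {1,2,6,7,8}:30  {2,3,5,6,8}:5  {2,4,6,7,8}:30  {2,5,6,7,8}:20  {3,5,6,7,8}:5  {4,5,6,7,8}:10
  |U|=6: {0,1,2,4,7,8}:60  {0,1,2,5,6,8}:20  {0,1,2,6,7,8}:60  {1,2,3,5,6,8}:15  {1,2,4,6,7,8}:90  {1,2,5,6,7,8}:60  {2,3,5,6,7,8}:30  {2,4,5,6,7,8}:60  {3,4,5,6,7,8}:15
  |U|=7: {0,1,2,3,5,6,8}:35  {0,1,2,4,6,7,8}:210  {0,1,2,5,6,7,8}:140  {1,2,3,5,6,7,8}:105  {1,2,4,5,6,7,8}:210  {2,3,4,5,6,7,8}:105
  start at 0(c): 420
  start at 3(b): 560
  start at 4(x): 280
sum over floor = 1260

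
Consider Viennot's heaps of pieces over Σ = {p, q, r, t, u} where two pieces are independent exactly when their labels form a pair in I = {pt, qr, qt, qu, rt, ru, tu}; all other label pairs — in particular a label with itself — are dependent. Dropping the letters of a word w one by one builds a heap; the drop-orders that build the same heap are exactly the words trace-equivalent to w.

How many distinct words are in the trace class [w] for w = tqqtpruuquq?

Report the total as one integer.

3300

piece 0:t — minimal
piece 1:q — minimal
piece 2:q rests on {1:q}
piece 3:t rests on {0:t}
piece 4:p rests on {2:q}
piece 5:r rests on {4:p}
piece 6:u rests on {4:p}
piece 7:u rests on {6:u}
piece 8:q rests on {4:p}
piece 9:u rests on {7:u}
piece 10:q rests on {8:q}
minimal pieces: {0:t, 1:q}
ways to finish when only these pieces remain (= sum over removing one remaining piece with nothing left below it):
  1 left: {3}→1  {5}→1  {9}→1  {10}→1
  2 left: {0,3}→1  {3,5}→2  {3,9}→2  {3,10}→2  {5,9}→2  {5,10}→2  {7,9}→1  {8,10}→1  {9,10}→2
  3 left: {0,3,5}→3  {0,3,9}→3  {0,3,10}→3  {3,5,9}→6  {3,5,10}→6  {3,7,9}→3  {3,8,10}→3  {3,9,10}→6  {5,7,9}→3  {5,8,10}→3  {5,9,10}→6  {6,7,9}→1  {7,9,10}→3  {8,9,10}→3
  4 left: {0,3,5,9}→12  {0,3,5,10}→12  {0,3,7,9}→6  {0,3,8,10}→6  {0,3,9,10}→12  {3,5,7,9}→12  {3,5,8,10}→12  {3,5,9,10}→24  {3,6,7,9}→4  {3,7,9,10}→12  {3,8,9,10}→12  {5,6,7,9}→4  {5,7,9,10}→12  {5,8,9,10}→12  {6,7,9,10}→4  {7,8,9,10}→6
  5 left: {0,3,5,7,9}→30  {0,3,5,8,10}→30  {0,3,5,9,10}→60  {0,3,6,7,9}→10  {0,3,7,9,10}→30  {0,3,8,9,10}→30  {3,5,6,7,9}→20  {3,5,7,9,10}→60  {3,5,8,9,10}→60  {3,6,7,9,10}→20  {3,7,8,9,10}→30  {5,6,7,9,10}→20  {5,7,8,9,10}→30  {6,7,8,9,10}→10
  6 left: {0,3,5,6,7,9}→60  {0,3,5,7,9,10}→180  {0,3,5,8,9,10}→180  {0,3,6,7,9,10}→60  {0,3,7,8,9,10}→90  {3,5,6,7,9,10}→120  {3,5,7,8,9,10}→180  {3,6,7,8,9,10}→60  {5,6,7,8,9,10}→60
  7 left: {0,3,5,6,7,9,10}→420  {0,3,5,7,8,9,10}→630  {0,3,6,7,8,9,10}→210  {3,5,6,7,8,9,10}→420  {4,5,6,7,8,9,10}→60
  8 left: {0,3,5,6,7,8,9,10}→1680  {2,4,5,6,7,8,9,10}→60  {3,4,5,6,7,8,9,10}→480
  9 left: {0,3,4,5,6,7,8,9,10}→2160  {1,2,4,5,6,7,8,9,10}→60  {2,3,4,5,6,7,8,9,10}→540
  placing 0:t first → 600 extensions
  placing 1:q first → 2700 extensions
total linear extensions = 3300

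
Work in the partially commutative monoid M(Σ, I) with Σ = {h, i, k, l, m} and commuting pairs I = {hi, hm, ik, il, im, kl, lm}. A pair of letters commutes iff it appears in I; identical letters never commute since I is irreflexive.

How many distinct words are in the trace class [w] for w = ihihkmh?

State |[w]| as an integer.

42

0(i) covers ∅
1(h) covers ∅
2(i) covers 0:i
3(h) covers 1:h
4(k) covers 3:h
5(m) covers 4:k
6(h) covers 4:k
floor of heap: 0:i, 1:h
completions by unplaced set U, small U first (add the entries for U minus each lowest piece of U):
  |U|=1: {2}:1  {5}:1  {6}:1
  |U|=2: {0,2}:1  {2,5}:2  {2,6}:2  {5,6}:2
  |U|=3: {0,2,5}:3  {0,2,6}:3  {2,5,6}:6  {4,5,6}:2
  |U|=4: {0,2,5,6}:12  {2,4,5,6}:8  {3,4,5,6}:2
  |U|=5: {0,2,4,5,6}:20  {1,3,4,5,6}:2  {2,3,4,5,6}:10
  start at 0(i): 12
  start at 1(h): 30
sum over floor = 42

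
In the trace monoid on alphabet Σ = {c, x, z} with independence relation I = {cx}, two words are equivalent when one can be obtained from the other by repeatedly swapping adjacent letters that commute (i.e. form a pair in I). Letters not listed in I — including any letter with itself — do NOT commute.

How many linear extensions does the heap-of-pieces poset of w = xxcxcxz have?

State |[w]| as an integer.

15

piece 0:x — minimal
piece 1:x rests on {0:x}
piece 2:c — minimal
piece 3:x rests on {1:x}
piece 4:c rests on {2:c}
piece 5:x rests on {3:x}
piece 6:z rests on {4:c, 5:x}
minimal pieces: {0:x, 2:c}
ways to finish when only these pieces remain (= sum over removing one remaining piece with nothing left below it):
  1 left: {6}→1
  2 left: {4,6}→1  {5,6}→1
  3 left: {2,4,6}→1  {3,5,6}→1  {4,5,6}→2
  4 left: {1,3,5,6}→1  {2,4,5,6}→3  {3,4,5,6}→3
  5 left: {0,1,3,5,6}→1  {1,3,4,5,6}→4  {2,3,4,5,6}→6
  placing 0:x first → 10 extensions
  placing 2:c first → 5 extensions
total linear extensions = 15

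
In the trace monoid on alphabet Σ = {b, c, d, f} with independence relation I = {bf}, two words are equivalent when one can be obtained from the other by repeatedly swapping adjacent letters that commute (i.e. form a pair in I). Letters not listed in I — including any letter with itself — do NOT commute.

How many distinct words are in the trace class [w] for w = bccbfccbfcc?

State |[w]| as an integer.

drop 0:b onto floor
drop 1:c onto {0:b}
drop 2:c onto {1:c}
drop 3:b onto {2:c}
drop 4:f onto {2:c}
drop 5:c onto {3:b, 4:f}
drop 6:c onto {5:c}
drop 7:b onto {6:c}
drop 8:f onto {6:c}
drop 9:c onto {7:b, 8:f}
drop 10:c onto {9:c}
ground layer = {0:b}
drop-orders for the pieces not yet dropped (sum over which currently-grounded one goes next):
  1 to go: {10} 1
  2 to go: {9,10} 1
  3 to go: {7,9,10} 1  {8,9,10} 1
  4 to go: {7,8,9,10} 2
  5 to go: {6,7,8,9,10} 2
  6 to go: {5,6,7,8,9,10} 2
  7 to go: {3,5,6,7,8,9,10} 2  {4,5,6,7,8,9,10} 2
  8 to go: {3,4,5,6,7,8,9,10} 4
  9 to go: {2,3,4,5,6,7,8,9,10} 4
  if 0:b drops first: 4 orders

4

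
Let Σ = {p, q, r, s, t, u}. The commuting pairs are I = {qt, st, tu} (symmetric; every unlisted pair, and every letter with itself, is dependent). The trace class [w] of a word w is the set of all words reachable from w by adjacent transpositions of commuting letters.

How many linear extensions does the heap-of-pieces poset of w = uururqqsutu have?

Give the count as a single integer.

6

0(u) covers ∅
1(u) covers 0:u
2(r) covers 1:u
3(u) covers 2:r
4(r) covers 3:u
5(q) covers 4:r
6(q) covers 5:q
7(s) covers 6:q
8(u) covers 7:s
9(t) covers 4:r
10(u) covers 8:u
floor of heap: 0:u
completions by unplaced set U, small U first (add the entries for U minus each lowest piece of U):
  |U|=1: {9}:1  {10}:1
  |U|=2: {8,10}:1  {9,10}:2
  |U|=3: {7,8,10}:1  {8,9,10}:3
  |U|=4: {6,7,8,10}:1  {7,8,9,10}:4
  |U|=5: {5,6,7,8,10}:1  {6,7,8,9,10}:5
  |U|=6: {5,6,7,8,9,10}:6
  |U|=7: {4,5,6,7,8,9,10}:6
  |U|=8: {3,4,5,6,7,8,9,10}:6
  |U|=9: {2,3,4,5,6,7,8,9,10}:6
  start at 0(u): 6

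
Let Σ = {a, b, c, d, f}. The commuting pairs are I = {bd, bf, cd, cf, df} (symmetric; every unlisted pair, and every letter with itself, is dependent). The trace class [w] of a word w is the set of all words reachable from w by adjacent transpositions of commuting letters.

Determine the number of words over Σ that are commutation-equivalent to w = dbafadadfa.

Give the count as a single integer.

drop 0:d onto floor
drop 1:b onto floor
drop 2:a onto {0:d, 1:b}
drop 3:f onto {2:a}
drop 4:a onto {3:f}
drop 5:d onto {4:a}
drop 6:a onto {5:d}
drop 7:d onto {6:a}
drop 8:f onto {6:a}
drop 9:a onto {7:d, 8:f}
ground layer = {0:d, 1:b}
drop-orders for the pieces not yet dropped (sum over which currently-grounded one goes next):
  1 to go: {9} 1
  2 to go: {7,9} 1  {8,9} 1
  3 to go: {7,8,9} 2
  4 to go: {6,7,8,9} 2
  5 to go: {5,6,7,8,9} 2
  6 to go: {4,5,6,7,8,9} 2
  7 to go: {3,4,5,6,7,8,9} 2
  8 to go: {2,3,4,5,6,7,8,9} 2
  if 0:d drops first: 2 orders
  if 1:b drops first: 2 orders
heap linearizations: 4

4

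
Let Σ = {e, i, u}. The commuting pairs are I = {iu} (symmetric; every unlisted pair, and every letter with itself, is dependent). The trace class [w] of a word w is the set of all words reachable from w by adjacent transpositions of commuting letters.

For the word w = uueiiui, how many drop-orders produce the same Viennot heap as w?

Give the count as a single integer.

piece 0:u — minimal
piece 1:u rests on {0:u}
piece 2:e rests on {1:u}
piece 3:i rests on {2:e}
piece 4:i rests on {3:i}
piece 5:u rests on {2:e}
piece 6:i rests on {4:i}
minimal pieces: {0:u}
ways to finish when only these pieces remain (= sum over removing one remaining piece with nothing left below it):
  1 left: {5}→1  {6}→1
  2 left: {4,6}→1  {5,6}→2
  3 left: {3,4,6}→1  {4,5,6}→3
  4 left: {3,4,5,6}→4
  5 left: {2,3,4,5,6}→4
  placing 0:u first → 4 extensions

4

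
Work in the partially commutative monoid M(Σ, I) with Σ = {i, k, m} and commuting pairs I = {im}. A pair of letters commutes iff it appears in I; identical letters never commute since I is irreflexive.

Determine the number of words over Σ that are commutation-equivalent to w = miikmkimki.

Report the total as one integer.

6

drop 0:m onto floor
drop 1:i onto floor
drop 2:i onto {1:i}
drop 3:k onto {0:m, 2:i}
drop 4:m onto {3:k}
drop 5:k onto {4:m}
drop 6:i onto {5:k}
drop 7:m onto {5:k}
drop 8:k onto {6:i, 7:m}
drop 9:i onto {8:k}
ground layer = {0:m, 1:i}
drop-orders for the pieces not yet dropped (sum over which currently-grounded one goes next):
  1 to go: {9} 1
  2 to go: {8,9} 1
  3 to go: {6,8,9} 1  {7,8,9} 1
  4 to go: {6,7,8,9} 2
  5 to go: {5,6,7,8,9} 2
  6 to go: {4,5,6,7,8,9} 2
  7 to go: {3,4,5,6,7,8,9} 2
  8 to go: {0,3,4,5,6,7,8,9} 2  {2,3,4,5,6,7,8,9} 2
  if 0:m drops first: 2 orders
  if 1:i drops first: 4 orders
heap linearizations: 6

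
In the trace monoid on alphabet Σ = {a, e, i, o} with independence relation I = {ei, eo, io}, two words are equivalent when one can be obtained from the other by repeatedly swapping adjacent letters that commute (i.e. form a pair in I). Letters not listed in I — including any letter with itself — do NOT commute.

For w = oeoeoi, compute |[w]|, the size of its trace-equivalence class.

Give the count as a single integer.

#0=o has no predecessor
#1=e has no predecessor
#2=o depends on [0:o]
#3=e depends on [1:e]
#4=o depends on [2:o]
#5=i has no predecessor
sources: [0:o, 1:e, 5:i]
N(rest) = Σ N(rest − s) over sources s of rest; N(one piece) = 1:
  size 1 → [3]=1  [4]=1  [5]=1
  size 2 → [1,3]=1  [2,4]=1  [3,4]=2  [3,5]=2  [4,5]=2
  size 3 → [0,2,4]=1  [1,3,4]=3  [1,3,5]=3  [2,3,4]=3  [2,4,5]=3  [3,4,5]=6
  size 4 → [0,2,3,4]=4  [0,2,4,5]=4  [1,2,3,4]=6  [1,3,4,5]=12  [2,3,4,5]=12
  first=0(o) contributes 30
  first=1(e) contributes 20
  first=5(i) contributes 10
|[w]| = 60

60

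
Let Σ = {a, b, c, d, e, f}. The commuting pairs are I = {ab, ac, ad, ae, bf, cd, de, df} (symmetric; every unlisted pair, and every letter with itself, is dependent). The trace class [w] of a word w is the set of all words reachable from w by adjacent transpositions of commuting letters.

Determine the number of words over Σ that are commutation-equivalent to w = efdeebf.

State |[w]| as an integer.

11

piece 0:e — minimal
piece 1:f rests on {0:e}
piece 2:d — minimal
piece 3:e rests on {1:f}
piece 4:e rests on {3:e}
piece 5:b rests on {2:d, 4:e}
piece 6:f rests on {4:e}
minimal pieces: {0:e, 2:d}
ways to finish when only these pieces remain (= sum over removing one remaining piece with nothing left below it):
  1 left: {5}→1  {6}→1
  2 left: {2,5}→1  {5,6}→2
  3 left: {2,5,6}→3  {4,5,6}→2
  4 left: {2,4,5,6}→5  {3,4,5,6}→2
  5 left: {1,3,4,5,6}→2  {2,3,4,5,6}→7
  placing 0:e first → 9 extensions
  placing 2:d first → 2 extensions
total linear extensions = 11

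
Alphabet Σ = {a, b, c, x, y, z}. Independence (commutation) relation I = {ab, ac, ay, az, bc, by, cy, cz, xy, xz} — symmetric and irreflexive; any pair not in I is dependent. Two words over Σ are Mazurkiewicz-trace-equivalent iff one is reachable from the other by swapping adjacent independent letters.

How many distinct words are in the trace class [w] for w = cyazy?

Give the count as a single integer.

20

piece 0:c — minimal
piece 1:y — minimal
piece 2:a — minimal
piece 3:z rests on {1:y}
piece 4:y rests on {3:z}
minimal pieces: {0:c, 1:y, 2:a}
ways to finish when only these pieces remain (= sum over removing one remaining piece with nothing left below it):
  1 left: {0}→1  {2}→1  {4}→1
  2 left: {0,2}→2  {0,4}→2  {2,4}→2  {3,4}→1
  3 left: {0,2,4}→6  {0,3,4}→3  {1,3,4}→1  {2,3,4}→3
  placing 0:c first → 4 extensions
  placing 1:y first → 12 extensions
  placing 2:a first → 4 extensions
total linear extensions = 20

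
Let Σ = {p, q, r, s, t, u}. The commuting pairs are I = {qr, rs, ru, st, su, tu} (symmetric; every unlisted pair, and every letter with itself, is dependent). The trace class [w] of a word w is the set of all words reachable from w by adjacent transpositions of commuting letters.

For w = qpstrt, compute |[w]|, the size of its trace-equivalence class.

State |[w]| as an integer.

4

0(q) covers ∅
1(p) covers 0:q
2(s) covers 1:p
3(t) covers 1:p
4(r) covers 3:t
5(t) covers 4:r
floor of heap: 0:q
completions by unplaced set U, small U first (add the entries for U minus each lowest piece of U):
  |U|=1: {2}:1  {5}:1
  |U|=2: {2,5}:2  {4,5}:1
  |U|=3: {2,4,5}:3  {3,4,5}:1
  |U|=4: {2,3,4,5}:4
  start at 0(q): 4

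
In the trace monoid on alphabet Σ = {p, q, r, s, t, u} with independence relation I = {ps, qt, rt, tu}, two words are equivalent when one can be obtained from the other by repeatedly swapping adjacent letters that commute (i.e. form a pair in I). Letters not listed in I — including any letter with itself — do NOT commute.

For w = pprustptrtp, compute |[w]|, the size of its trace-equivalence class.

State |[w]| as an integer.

3

piece 0:p — minimal
piece 1:p rests on {0:p}
piece 2:r rests on {1:p}
piece 3:u rests on {2:r}
piece 4:s rests on {3:u}
piece 5:t rests on {4:s}
piece 6:p rests on {5:t}
piece 7:t rests on {6:p}
piece 8:r rests on {6:p}
piece 9:t rests on {7:t}
piece 10:p rests on {8:r, 9:t}
minimal pieces: {0:p}
ways to finish when only these pieces remain (= sum over removing one remaining piece with nothing left below it):
  1 left: {10}→1
  2 left: {8,10}→1  {9,10}→1
  3 left: {7,9,10}→1  {8,9,10}→2
  4 left: {7,8,9,10}→3
  5 left: {6,7,8,9,10}→3
  6 left: {5,6,7,8,9,10}→3
  7 left: {4,5,6,7,8,9,10}→3
  8 left: {3,4,5,6,7,8,9,10}→3
  9 left: {2,3,4,5,6,7,8,9,10}→3
  placing 0:p first → 3 extensions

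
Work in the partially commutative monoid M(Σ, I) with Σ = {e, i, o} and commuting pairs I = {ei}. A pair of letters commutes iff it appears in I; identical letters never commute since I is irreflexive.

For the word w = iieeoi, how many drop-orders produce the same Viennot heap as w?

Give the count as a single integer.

6

piece 0:i — minimal
piece 1:i rests on {0:i}
piece 2:e — minimal
piece 3:e rests on {2:e}
piece 4:o rests on {1:i, 3:e}
piece 5:i rests on {4:o}
minimal pieces: {0:i, 2:e}
ways to finish when only these pieces remain (= sum over removing one remaining piece with nothing left below it):
  1 left: {5}→1
  2 left: {4,5}→1
  3 left: {1,4,5}→1  {3,4,5}→1
  4 left: {0,1,4,5}→1  {1,3,4,5}→2  {2,3,4,5}→1
  placing 0:i first → 3 extensions
  placing 2:e first → 3 extensions
total linear extensions = 6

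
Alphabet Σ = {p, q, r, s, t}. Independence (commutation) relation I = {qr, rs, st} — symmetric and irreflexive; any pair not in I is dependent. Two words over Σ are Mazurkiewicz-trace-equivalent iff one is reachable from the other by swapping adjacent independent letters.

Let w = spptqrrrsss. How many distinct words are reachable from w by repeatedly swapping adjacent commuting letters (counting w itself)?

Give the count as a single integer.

piece 0:s — minimal
piece 1:p rests on {0:s}
piece 2:p rests on {1:p}
piece 3:t rests on {2:p}
piece 4:q rests on {3:t}
piece 5:r rests on {3:t}
piece 6:r rests on {5:r}
piece 7:r rests on {6:r}
piece 8:s rests on {4:q}
piece 9:s rests on {8:s}
piece 10:s rests on {9:s}
minimal pieces: {0:s}
ways to finish when only these pieces remain (= sum over removing one remaining piece with nothing left below it):
  1 left: {7}→1  {10}→1
  2 left: {6,7}→1  {7,10}→2  {9,10}→1
  3 left: {5,6,7}→1  {6,7,10}→3  {7,9,10}→3  {8,9,10}→1
  4 left: {4,8,9,10}→1  {5,6,7,10}→4  {6,7,9,10}→6  {7,8,9,10}→4
  5 left: {4,7,8,9,10}→5  {5,6,7,9,10}→10  {6,7,8,9,10}→10
  6 left: {4,6,7,8,9,10}→15  {5,6,7,8,9,10}→20
  7 left: {4,5,6,7,8,9,10}→35
  8 left: {3,4,5,6,7,8,9,10}→35
  9 left: {2,3,4,5,6,7,8,9,10}→35
  placing 0:s first → 35 extensions

35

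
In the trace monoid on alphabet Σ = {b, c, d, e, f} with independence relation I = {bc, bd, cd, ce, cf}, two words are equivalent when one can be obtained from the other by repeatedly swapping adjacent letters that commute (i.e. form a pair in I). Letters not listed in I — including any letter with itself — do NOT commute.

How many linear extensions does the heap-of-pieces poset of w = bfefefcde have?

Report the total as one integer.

drop 0:b onto floor
drop 1:f onto {0:b}
drop 2:e onto {1:f}
drop 3:f onto {2:e}
drop 4:e onto {3:f}
drop 5:f onto {4:e}
drop 6:c onto floor
drop 7:d onto {5:f}
drop 8:e onto {7:d}
ground layer = {0:b, 6:c}
drop-orders for the pieces not yet dropped (sum over which currently-grounded one goes next):
  1 to go: {6} 1  {8} 1
  2 to go: {6,8} 2  {7,8} 1
  3 to go: {5,7,8} 1  {6,7,8} 3
  4 to go: {4,5,7,8} 1  {5,6,7,8} 4
  5 to go: {3,4,5,7,8} 1  {4,5,6,7,8} 5
  6 to go: {2,3,4,5,7,8} 1  {3,4,5,6,7,8} 6
  7 to go: {1,2,3,4,5,7,8} 1  {2,3,4,5,6,7,8} 7
  if 0:b drops first: 8 orders
  if 6:c drops first: 1 orders
heap linearizations: 9

9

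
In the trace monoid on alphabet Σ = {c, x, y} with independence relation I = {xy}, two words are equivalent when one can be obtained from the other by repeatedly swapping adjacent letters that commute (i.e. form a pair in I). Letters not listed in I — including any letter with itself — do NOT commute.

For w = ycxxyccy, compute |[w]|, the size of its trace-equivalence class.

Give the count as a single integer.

#0=y has no predecessor
#1=c depends on [0:y]
#2=x depends on [1:c]
#3=x depends on [2:x]
#4=y depends on [1:c]
#5=c depends on [3:x, 4:y]
#6=c depends on [5:c]
#7=y depends on [6:c]
sources: [0:y]
N(rest) = Σ N(rest − s) over sources s of rest; N(one piece) = 1:
  size 1 → [7]=1
  size 2 → [6,7]=1
  size 3 → [5,6,7]=1
  size 4 → [3,5,6,7]=1  [4,5,6,7]=1
  size 5 → [2,3,5,6,7]=1  [3,4,5,6,7]=2
  size 6 → [2,3,4,5,6,7]=3
  first=0(y) contributes 3

3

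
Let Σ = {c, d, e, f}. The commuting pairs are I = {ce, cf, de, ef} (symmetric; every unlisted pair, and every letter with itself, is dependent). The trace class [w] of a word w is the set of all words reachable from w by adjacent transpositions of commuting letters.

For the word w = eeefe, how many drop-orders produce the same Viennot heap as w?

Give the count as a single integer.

#0=e has no predecessor
#1=e depends on [0:e]
#2=e depends on [1:e]
#3=f has no predecessor
#4=e depends on [2:e]
sources: [0:e, 3:f]
N(rest) = Σ N(rest − s) over sources s of rest; N(one piece) = 1:
  size 1 → [3]=1  [4]=1
  size 2 → [2,4]=1  [3,4]=2
  size 3 → [1,2,4]=1  [2,3,4]=3
  first=0(e) contributes 4
  first=3(f) contributes 1
|[w]| = 5

5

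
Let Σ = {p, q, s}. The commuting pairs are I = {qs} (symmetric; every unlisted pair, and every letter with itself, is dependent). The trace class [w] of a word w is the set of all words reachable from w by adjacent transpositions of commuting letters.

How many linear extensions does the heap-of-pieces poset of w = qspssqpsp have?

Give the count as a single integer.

#0=q has no predecessor
#1=s has no predecessor
#2=p depends on [0:q, 1:s]
#3=s depends on [2:p]
#4=s depends on [3:s]
#5=q depends on [2:p]
#6=p depends on [4:s, 5:q]
#7=s depends on [6:p]
#8=p depends on [7:s]
sources: [0:q, 1:s]
N(rest) = Σ N(rest − s) over sources s of rest; N(one piece) = 1:
  size 1 → [8]=1
  size 2 → [7,8]=1
  size 3 → [6,7,8]=1
  size 4 → [4,6,7,8]=1  [5,6,7,8]=1
  size 5 → [3,4,6,7,8]=1  [4,5,6,7,8]=2
  size 6 → [3,4,5,6,7,8]=3
  size 7 → [2,3,4,5,6,7,8]=3
  first=0(q) contributes 3
  first=1(s) contributes 3
|[w]| = 6

6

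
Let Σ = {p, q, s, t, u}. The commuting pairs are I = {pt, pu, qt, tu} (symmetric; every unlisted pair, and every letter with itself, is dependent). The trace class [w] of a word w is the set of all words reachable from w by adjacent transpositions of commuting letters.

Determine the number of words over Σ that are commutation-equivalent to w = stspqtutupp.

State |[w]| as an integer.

168

0(s) covers ∅
1(t) covers 0:s
2(s) covers 1:t
3(p) covers 2:s
4(q) covers 3:p
5(t) covers 2:s
6(u) covers 4:q
7(t) covers 5:t
8(u) covers 6:u
9(p) covers 4:q
10(p) covers 9:p
floor of heap: 0:s
completions by unplaced set U, small U first (add the entries for U minus each lowest piece of U):
  |U|=1: {7}:1  {8}:1  {10}:1
  |U|=2: {5,7}:1  {6,8}:1  {7,8}:2  {7,10}:2  {8,10}:2  {9,10}:1
  |U|=3: {5,7,8}:3  {5,7,10}:3  {6,7,8}:3  {6,8,10}:3  {7,8,10}:6  {7,9,10}:3  {8,9,10}:3
  |U|=4: {5,6,7,8}:6  {5,7,8,10}:12  {5,7,9,10}:6  {6,7,8,10}:12  {6,8,9,10}:6  {7,8,9,10}:12
  |U|=5: {4,6,8,9,10}:6  {5,6,7,8,10}:30  {5,7,8,9,10}:30  {6,7,8,9,10}:30
  |U|=6: {3,4,6,8,9,10}:6  {4,6,7,8,9,10}:36  {5,6,7,8,9,10}:90
  |U|=7: {3,4,6,7,8,9,10}:42  {4,5,6,7,8,9,10}:126
  |U|=8: {3,4,5,6,7,8,9,10}:168
  |U|=9: {2,3,4,5,6,7,8,9,10}:168
  start at 0(s): 168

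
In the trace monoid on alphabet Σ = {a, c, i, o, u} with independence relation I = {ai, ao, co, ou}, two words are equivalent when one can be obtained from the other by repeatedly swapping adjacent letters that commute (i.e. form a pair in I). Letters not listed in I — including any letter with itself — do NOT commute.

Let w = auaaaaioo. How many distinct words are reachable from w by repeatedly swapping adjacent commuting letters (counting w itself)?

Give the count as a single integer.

35

#0=a has no predecessor
#1=u depends on [0:a]
#2=a depends on [1:u]
#3=a depends on [2:a]
#4=a depends on [3:a]
#5=a depends on [4:a]
#6=i depends on [1:u]
#7=o depends on [6:i]
#8=o depends on [7:o]
sources: [0:a]
N(rest) = Σ N(rest − s) over sources s of rest; N(one piece) = 1:
  size 1 → [5]=1  [8]=1
  size 2 → [4,5]=1  [5,8]=2  [7,8]=1
  size 3 → [3,4,5]=1  [4,5,8]=3  [5,7,8]=3  [6,7,8]=1
  size 4 → [2,3,4,5]=1  [3,4,5,8]=4  [4,5,7,8]=6  [5,6,7,8]=4
  size 5 → [2,3,4,5,8]=5  [3,4,5,7,8]=10  [4,5,6,7,8]=10
  size 6 → [2,3,4,5,7,8]=15  [3,4,5,6,7,8]=20
  size 7 → [2,3,4,5,6,7,8]=35
  first=0(a) contributes 35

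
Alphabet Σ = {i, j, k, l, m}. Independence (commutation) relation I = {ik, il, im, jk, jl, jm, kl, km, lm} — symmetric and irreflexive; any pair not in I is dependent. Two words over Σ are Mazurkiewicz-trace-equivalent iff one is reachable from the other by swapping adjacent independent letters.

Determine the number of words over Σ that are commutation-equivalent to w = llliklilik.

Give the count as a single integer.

2520

0(l) covers ∅
1(l) covers 0:l
2(l) covers 1:l
3(i) covers ∅
4(k) covers ∅
5(l) covers 2:l
6(i) covers 3:i
7(l) covers 5:l
8(i) covers 6:i
9(k) covers 4:k
floor of heap: 0:l, 3:i, 4:k
completions by unplaced set U, small U first (add the entries for U minus each lowest piece of U):
  |U|=1: {7}:1  {8}:1  {9}:1
  |U|=2: {4,9}:1  {5,7}:1  {6,8}:1  {7,8}:2  {7,9}:2  {8,9}:2
  |U|=3: {2,5,7}:1  {3,6,8}:1  {4,7,9}:3  {4,8,9}:3  {5,7,8}:3  {5,7,9}:3  {6,7,8}:3  {6,8,9}:3  {7,8,9}:6
  |U|=4: {1,2,5,7}:1  {2,5,7,8}:4  {2,5,7,9}:4  {3,6,7,8}:4  {3,6,8,9}:4  {4,5,7,9}:6  {4,6,8,9}:6  {4,7,8,9}:12  {5,6,7,8}:6  {5,7,8,9}:12  {6,7,8,9}:12
  |U|=5: {0,1,2,5,7}:1  {1,2,5,7,8}:5  {1,2,5,7,9}:5  {2,4,5,7,9}:10  {2,5,6,7,8}:10  {2,5,7,8,9}:20  {3,4,6,8,9}:10  {3,5,6,7,8}:10  {3,6,7,8,9}:20  {4,5,7,8,9}:30  {4,6,7,8,9}:30  {5,6,7,8,9}:30
  |U|=6: {0,1,2,5,7,8}:6  {0,1,2,5,7,9}:6  {1,2,4,5,7,9}:15  {1,2,5,6,7,8}:15  {1,2,5,7,8,9}:30  {2,3,5,6,7,8}:20  {2,4,5,7,8,9}:60  {2,5,6,7,8,9}:60  {3,4,6,7,8,9}:60  {3,5,6,7,8,9}:60  {4,5,6,7,8,9}:90
  |U|=7: {0,1,2,4,5,7,9}:21  {0,1,2,5,6,7,8}:21  {0,1,2,5,7,8,9}:42  {1,2,3,5,6,7,8}:35  {1,2,4,5,7,8,9}:105  {1,2,5,6,7,8,9}:105  {2,3,5,6,7,8,9}:140  {2,4,5,6,7,8,9}:210  {3,4,5,6,7,8,9}:210
  |U|=8: {0,1,2,3,5,6,7,8}:56  {0,1,2,4,5,7,8,9}:168  {0,1,2,5,6,7,8,9}:168  {1,2,3,5,6,7,8,9}:280  {1,2,4,5,6,7,8,9}:420  {2,3,4,5,6,7,8,9}:560
  start at 0(l): 1260
  start at 3(i): 756
  start at 4(k): 504
sum over floor = 2520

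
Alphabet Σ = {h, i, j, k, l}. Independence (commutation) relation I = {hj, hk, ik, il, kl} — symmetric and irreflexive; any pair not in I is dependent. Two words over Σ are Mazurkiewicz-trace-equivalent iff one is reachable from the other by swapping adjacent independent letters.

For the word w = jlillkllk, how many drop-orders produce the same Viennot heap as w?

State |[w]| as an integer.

0(j) covers ∅
1(l) covers 0:j
2(i) covers 0:j
3(l) covers 1:l
4(l) covers 3:l
5(k) covers 0:j
6(l) covers 4:l
7(l) covers 6:l
8(k) covers 5:k
floor of heap: 0:j
completions by unplaced set U, small U first (add the entries for U minus each lowest piece of U):
  |U|=1: {2}:1  {7}:1  {8}:1
  |U|=2: {2,7}:2  {2,8}:2  {5,8}:1  {6,7}:1  {7,8}:2
  |U|=3: {2,5,8}:3  {2,6,7}:3  {2,7,8}:6  {4,6,7}:1  {5,7,8}:3  {6,7,8}:3
  |U|=4: {2,4,6,7}:4  {2,5,7,8}:12  {2,6,7,8}:12  {3,4,6,7}:1  {4,6,7,8}:4  {5,6,7,8}:6
  |U|=5: {1,3,4,6,7}:1  {2,3,4,6,7}:5  {2,4,6,7,8}:20  {2,5,6,7,8}:30  {3,4,6,7,8}:5  {4,5,6,7,8}:10
  |U|=6: {1,2,3,4,6,7}:6  {1,3,4,6,7,8}:6  {2,3,4,6,7,8}:30  {2,4,5,6,7,8}:60  {3,4,5,6,7,8}:15
  |U|=7: {1,2,3,4,6,7,8}:42  {1,3,4,5,6,7,8}:21  {2,3,4,5,6,7,8}:105
  start at 0(j): 168

168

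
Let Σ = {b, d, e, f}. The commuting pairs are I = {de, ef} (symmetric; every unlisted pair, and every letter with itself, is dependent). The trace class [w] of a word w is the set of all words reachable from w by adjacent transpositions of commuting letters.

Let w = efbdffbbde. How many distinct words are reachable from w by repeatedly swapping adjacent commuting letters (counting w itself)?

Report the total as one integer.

4

#0=e has no predecessor
#1=f has no predecessor
#2=b depends on [0:e, 1:f]
#3=d depends on [2:b]
#4=f depends on [3:d]
#5=f depends on [4:f]
#6=b depends on [5:f]
#7=b depends on [6:b]
#8=d depends on [7:b]
#9=e depends on [7:b]
sources: [0:e, 1:f]
N(rest) = Σ N(rest − s) over sources s of rest; N(one piece) = 1:
  size 1 → [8]=1  [9]=1
  size 2 → [8,9]=2
  size 3 → [7,8,9]=2
  size 4 → [6,7,8,9]=2
  size 5 → [5,6,7,8,9]=2
  size 6 → [4,5,6,7,8,9]=2
  size 7 → [3,4,5,6,7,8,9]=2
  size 8 → [2,3,4,5,6,7,8,9]=2
  first=0(e) contributes 2
  first=1(f) contributes 2
|[w]| = 4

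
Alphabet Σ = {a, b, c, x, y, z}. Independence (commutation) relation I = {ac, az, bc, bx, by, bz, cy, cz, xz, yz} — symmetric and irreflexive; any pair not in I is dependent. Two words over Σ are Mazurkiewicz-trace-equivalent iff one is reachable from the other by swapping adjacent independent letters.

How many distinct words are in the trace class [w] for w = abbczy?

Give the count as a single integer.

#0=a has no predecessor
#1=b depends on [0:a]
#2=b depends on [1:b]
#3=c has no predecessor
#4=z has no predecessor
#5=y depends on [0:a]
sources: [0:a, 3:c, 4:z]
N(rest) = Σ N(rest − s) over sources s of rest; N(one piece) = 1:
  size 1 → [2]=1  [3]=1  [4]=1  [5]=1
  size 2 → [1,2]=1  [2,3]=2  [2,4]=2  [2,5]=2  [3,4]=2  [3,5]=2  [4,5]=2
  size 3 → [1,2,3]=3  [1,2,4]=3  [1,2,5]=3  [2,3,4]=6  [2,3,5]=6  [2,4,5]=6  [3,4,5]=6
  size 4 → [0,1,2,5]=3  [1,2,3,4]=12  [1,2,3,5]=12  [1,2,4,5]=12  [2,3,4,5]=24
  first=0(a) contributes 60
  first=3(c) contributes 15
  first=4(z) contributes 15
|[w]| = 90

90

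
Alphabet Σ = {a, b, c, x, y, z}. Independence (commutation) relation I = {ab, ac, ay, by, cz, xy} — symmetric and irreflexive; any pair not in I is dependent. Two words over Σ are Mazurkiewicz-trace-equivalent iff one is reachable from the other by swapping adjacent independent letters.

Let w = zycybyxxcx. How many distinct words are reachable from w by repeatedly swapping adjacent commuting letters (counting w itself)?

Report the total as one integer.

#0=z has no predecessor
#1=y depends on [0:z]
#2=c depends on [1:y]
#3=y depends on [2:c]
#4=b depends on [2:c]
#5=y depends on [3:y]
#6=x depends on [4:b]
#7=x depends on [6:x]
#8=c depends on [5:y, 7:x]
#9=x depends on [8:c]
sources: [0:z]
N(rest) = Σ N(rest − s) over sources s of rest; N(one piece) = 1:
  size 1 → [9]=1
  size 2 → [8,9]=1
  size 3 → [5,8,9]=1  [7,8,9]=1
  size 4 → [3,5,8,9]=1  [5,7,8,9]=2  [6,7,8,9]=1
  size 5 → [3,5,7,8,9]=3  [4,6,7,8,9]=1  [5,6,7,8,9]=3
  size 6 → [3,5,6,7,8,9]=6  [4,5,6,7,8,9]=4
  size 7 → [3,4,5,6,7,8,9]=10
  size 8 → [2,3,4,5,6,7,8,9]=10
  first=0(z) contributes 10

10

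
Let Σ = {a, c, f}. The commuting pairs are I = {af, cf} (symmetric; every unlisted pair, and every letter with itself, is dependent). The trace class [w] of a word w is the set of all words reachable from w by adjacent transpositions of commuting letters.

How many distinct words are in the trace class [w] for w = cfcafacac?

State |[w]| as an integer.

36

0(c) covers ∅
1(f) covers ∅
2(c) covers 0:c
3(a) covers 2:c
4(f) covers 1:f
5(a) covers 3:a
6(c) covers 5:a
7(a) covers 6:c
8(c) covers 7:a
floor of heap: 0:c, 1:f
completions by unplaced set U, small U first (add the entries for U minus each lowest piece of U):
  |U|=1: {4}:1  {8}:1
  |U|=2: {1,4}:1  {4,8}:2  {7,8}:1
  |U|=3: {1,4,8}:3  {4,7,8}:3  {6,7,8}:1
  |U|=4: {1,4,7,8}:6  {4,6,7,8}:4  {5,6,7,8}:1
  |U|=5: {1,4,6,7,8}:10  {3,5,6,7,8}:1  {4,5,6,7,8}:5
  |U|=6: {1,4,5,6,7,8}:15  {2,3,5,6,7,8}:1  {3,4,5,6,7,8}:6
  |U|=7: {0,2,3,5,6,7,8}:1  {1,3,4,5,6,7,8}:21  {2,3,4,5,6,7,8}:7
  start at 0(c): 28
  start at 1(f): 8
sum over floor = 36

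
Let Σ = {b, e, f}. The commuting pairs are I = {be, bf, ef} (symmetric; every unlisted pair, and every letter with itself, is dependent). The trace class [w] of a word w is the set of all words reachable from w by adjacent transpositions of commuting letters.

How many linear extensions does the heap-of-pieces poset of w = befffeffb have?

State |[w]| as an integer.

756

#0=b has no predecessor
#1=e has no predecessor
#2=f has no predecessor
#3=f depends on [2:f]
#4=f depends on [3:f]
#5=e depends on [1:e]
#6=f depends on [4:f]
#7=f depends on [6:f]
#8=b depends on [0:b]
sources: [0:b, 1:e, 2:f]
N(rest) = Σ N(rest − s) over sources s of rest; N(one piece) = 1:
  size 1 → [5]=1  [7]=1  [8]=1
  size 2 → [0,8]=1  [1,5]=1  [5,7]=2  [5,8]=2  [6,7]=1  [7,8]=2
  size 3 → [0,5,8]=3  [0,7,8]=3  [1,5,7]=3  [1,5,8]=3  [4,6,7]=1  [5,6,7]=3  [5,7,8]=6  [6,7,8]=3
  size 4 → [0,1,5,8]=6  [0,5,7,8]=12  [0,6,7,8]=6  [1,5,6,7]=6  [1,5,7,8]=12  [3,4,6,7]=1  [4,5,6,7]=4  [4,6,7,8]=4  [5,6,7,8]=12
  size 5 → [0,1,5,7,8]=30  [0,4,6,7,8]=10  [0,5,6,7,8]=30  [1,4,5,6,7]=10  [1,5,6,7,8]=30  [2,3,4,6,7]=1  [3,4,5,6,7]=5  [3,4,6,7,8]=5  [4,5,6,7,8]=20
  size 6 → [0,1,5,6,7,8]=90  [0,3,4,6,7,8]=15  [0,4,5,6,7,8]=60  [1,3,4,5,6,7]=15  [1,4,5,6,7,8]=60  [2,3,4,5,6,7]=6  [2,3,4,6,7,8]=6  [3,4,5,6,7,8]=30
  size 7 → [0,1,4,5,6,7,8]=210  [0,2,3,4,6,7,8]=21  [0,3,4,5,6,7,8]=105  [1,2,3,4,5,6,7]=21  [1,3,4,5,6,7,8]=105  [2,3,4,5,6,7,8]=42
  first=0(b) contributes 168
  first=1(e) contributes 168
  first=2(f) contributes 420
|[w]| = 756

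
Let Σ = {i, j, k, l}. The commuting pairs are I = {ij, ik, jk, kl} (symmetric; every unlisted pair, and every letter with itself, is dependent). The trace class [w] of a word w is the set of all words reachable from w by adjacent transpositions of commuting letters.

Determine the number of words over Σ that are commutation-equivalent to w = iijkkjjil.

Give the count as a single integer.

piece 0:i — minimal
piece 1:i rests on {0:i}
piece 2:j — minimal
piece 3:k — minimal
piece 4:k rests on {3:k}
piece 5:j rests on {2:j}
piece 6:j rests on {5:j}
piece 7:i rests on {1:i}
piece 8:l rests on {6:j, 7:i}
minimal pieces: {0:i, 2:j, 3:k}
ways to finish when only these pieces remain (= sum over removing one remaining piece with nothing left below it):
  1 left: {4}→1  {8}→1
  2 left: {3,4}→1  {4,8}→2  {6,8}→1  {7,8}→1
  3 left: {1,7,8}→1  {3,4,8}→3  {4,6,8}→3  {4,7,8}→3  {5,6,8}→1  {6,7,8}→2
  4 left: {0,1,7,8}→1  {1,4,7,8}→4  {1,6,7,8}→3  {2,5,6,8}→1  {3,4,6,8}→6  {3,4,7,8}→6  {4,5,6,8}→4  {4,6,7,8}→8  {5,6,7,8}→3
  5 left: {0,1,4,7,8}→5  {0,1,6,7,8}→4  {1,3,4,7,8}→10  {1,4,6,7,8}→15  {1,5,6,7,8}→6  {2,4,5,6,8}→5  {2,5,6,7,8}→4  {3,4,5,6,8}→10  {3,4,6,7,8}→20  {4,5,6,7,8}→15
  6 left: {0,1,3,4,7,8}→15  {0,1,4,6,7,8}→24  {0,1,5,6,7,8}→10  {1,2,5,6,7,8}→10  {1,3,4,6,7,8}→45  {1,4,5,6,7,8}→36  {2,3,4,5,6,8}→15  {2,4,5,6,7,8}→24  {3,4,5,6,7,8}→45
  7 left: {0,1,2,5,6,7,8}→20  {0,1,3,4,6,7,8}→84  {0,1,4,5,6,7,8}→70  {1,2,4,5,6,7,8}→70  {1,3,4,5,6,7,8}→126  {2,3,4,5,6,7,8}→84
  placing 0:i first → 280 extensions
  placing 2:j first → 280 extensions
  placing 3:k first → 160 extensions
total linear extensions = 720

720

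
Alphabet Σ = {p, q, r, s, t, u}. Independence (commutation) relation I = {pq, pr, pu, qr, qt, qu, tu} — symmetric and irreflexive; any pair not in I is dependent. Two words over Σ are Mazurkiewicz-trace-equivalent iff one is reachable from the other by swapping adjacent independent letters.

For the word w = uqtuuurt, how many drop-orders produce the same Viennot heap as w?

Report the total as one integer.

0(u) covers ∅
1(q) covers ∅
2(t) covers ∅
3(u) covers 0:u
4(u) covers 3:u
5(u) covers 4:u
6(r) covers 2:t, 5:u
7(t) covers 6:r
floor of heap: 0:u, 1:q, 2:t
completions by unplaced set U, small U first (add the entries for U minus each lowest piece of U):
  |U|=1: {1}:1  {7}:1
  |U|=2: {1,7}:2  {6,7}:1
  |U|=3: {1,6,7}:3  {2,6,7}:1  {5,6,7}:1
  |U|=4: {1,2,6,7}:4  {1,5,6,7}:4  {2,5,6,7}:2  {4,5,6,7}:1
  |U|=5: {1,2,5,6,7}:10  {1,4,5,6,7}:5  {2,4,5,6,7}:3  {3,4,5,6,7}:1
  |U|=6: {0,3,4,5,6,7}:1  {1,2,4,5,6,7}:18  {1,3,4,5,6,7}:6  {2,3,4,5,6,7}:4
  start at 0(u): 28
  start at 1(q): 5
  start at 2(t): 7
sum over floor = 40

40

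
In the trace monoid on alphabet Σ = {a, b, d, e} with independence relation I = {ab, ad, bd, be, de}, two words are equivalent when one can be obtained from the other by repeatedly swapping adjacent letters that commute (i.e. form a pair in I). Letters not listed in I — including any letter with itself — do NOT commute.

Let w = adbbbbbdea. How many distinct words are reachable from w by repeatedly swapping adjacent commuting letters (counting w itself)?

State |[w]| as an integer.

2520

drop 0:a onto floor
drop 1:d onto floor
drop 2:b onto floor
drop 3:b onto {2:b}
drop 4:b onto {3:b}
drop 5:b onto {4:b}
drop 6:b onto {5:b}
drop 7:d onto {1:d}
drop 8:e onto {0:a}
drop 9:a onto {8:e}
ground layer = {0:a, 1:d, 2:b}
drop-orders for the pieces not yet dropped (sum over which currently-grounded one goes next):
  1 to go: {6} 1  {7} 1  {9} 1
  2 to go: {1,7} 1  {5,6} 1  {6,7} 2  {6,9} 2  {7,9} 2  {8,9} 1
  3 to go: {0,8,9} 1  {1,6,7} 3  {1,7,9} 3  {4,5,6} 1  {5,6,7} 3  {5,6,9} 3  {6,7,9} 6  {6,8,9} 3  {7,8,9} 3
  4 to go: {0,6,8,9} 4  {0,7,8,9} 4  {1,5,6,7} 6  {1,6,7,9} 12  {1,7,8,9} 6  {3,4,5,6} 1  {4,5,6,7} 4  {4,5,6,9} 4  {5,6,7,9} 12  {5,6,8,9} 6  {6,7,8,9} 12
  5 to go: {0,1,7,8,9} 10  {0,5,6,8,9} 10  {0,6,7,8,9} 20  {1,4,5,6,7} 10  {1,5,6,7,9} 30  {1,6,7,8,9} 30  {2,3,4,5,6} 1  {3,4,5,6,7} 5  {3,4,5,6,9} 5  {4,5,6,7,9} 20  {4,5,6,8,9} 10  {5,6,7,8,9} 30
  6 to go: {0,1,6,7,8,9} 60  {0,4,5,6,8,9} 20  {0,5,6,7,8,9} 60  {1,3,4,5,6,7} 15  {1,4,5,6,7,9} 60  {1,5,6,7,8,9} 90  {2,3,4,5,6,7} 6  {2,3,4,5,6,9} 6  {3,4,5,6,7,9} 30  {3,4,5,6,8,9} 15  {4,5,6,7,8,9} 60
  7 to go: {0,1,5,6,7,8,9} 210  {0,3,4,5,6,8,9} 35  {0,4,5,6,7,8,9} 140  {1,2,3,4,5,6,7} 21  {1,3,4,5,6,7,9} 105  {1,4,5,6,7,8,9} 210  {2,3,4,5,6,7,9} 42  {2,3,4,5,6,8,9} 21  {3,4,5,6,7,8,9} 105
  8 to go: {0,1,4,5,6,7,8,9} 560  {0,2,3,4,5,6,8,9} 56  {0,3,4,5,6,7,8,9} 280  {1,2,3,4,5,6,7,9} 168  {1,3,4,5,6,7,8,9} 420  {2,3,4,5,6,7,8,9} 168
  if 0:a drops first: 756 orders
  if 1:d drops first: 504 orders
  if 2:b drops first: 1260 orders
heap linearizations: 2520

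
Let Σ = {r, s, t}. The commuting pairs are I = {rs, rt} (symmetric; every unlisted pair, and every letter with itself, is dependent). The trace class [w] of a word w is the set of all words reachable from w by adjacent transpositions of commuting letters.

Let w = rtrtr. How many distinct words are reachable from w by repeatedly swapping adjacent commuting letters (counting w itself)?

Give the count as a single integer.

10

drop 0:r onto floor
drop 1:t onto floor
drop 2:r onto {0:r}
drop 3:t onto {1:t}
drop 4:r onto {2:r}
ground layer = {0:r, 1:t}
drop-orders for the pieces not yet dropped (sum over which currently-grounded one goes next):
  1 to go: {3} 1  {4} 1
  2 to go: {1,3} 1  {2,4} 1  {3,4} 2
  3 to go: {0,2,4} 1  {1,3,4} 3  {2,3,4} 3
  if 0:r drops first: 6 orders
  if 1:t drops first: 4 orders
heap linearizations: 10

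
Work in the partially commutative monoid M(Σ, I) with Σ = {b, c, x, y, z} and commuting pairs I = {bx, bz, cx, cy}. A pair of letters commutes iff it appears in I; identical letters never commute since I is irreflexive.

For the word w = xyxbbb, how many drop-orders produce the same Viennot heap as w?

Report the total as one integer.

piece 0:x — minimal
piece 1:y rests on {0:x}
piece 2:x rests on {1:y}
piece 3:b rests on {1:y}
piece 4:b rests on {3:b}
piece 5:b rests on {4:b}
minimal pieces: {0:x}
ways to finish when only these pieces remain (= sum over removing one remaining piece with nothing left below it):
  1 left: {2}→1  {5}→1
  2 left: {2,5}→2  {4,5}→1
  3 left: {2,4,5}→3  {3,4,5}→1
  4 left: {2,3,4,5}→4
  placing 0:x first → 4 extensions

4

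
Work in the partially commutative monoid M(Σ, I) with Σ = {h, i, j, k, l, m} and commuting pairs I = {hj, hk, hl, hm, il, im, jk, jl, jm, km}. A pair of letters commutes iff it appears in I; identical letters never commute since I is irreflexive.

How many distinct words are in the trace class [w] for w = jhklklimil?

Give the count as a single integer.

310

drop 0:j onto floor
drop 1:h onto floor
drop 2:k onto floor
drop 3:l onto {2:k}
drop 4:k onto {3:l}
drop 5:l onto {4:k}
drop 6:i onto {0:j, 1:h, 4:k}
drop 7:m onto {5:l}
drop 8:i onto {6:i}
drop 9:l onto {7:m}
ground layer = {0:j, 1:h, 2:k}
drop-orders for the pieces not yet dropped (sum over which currently-grounded one goes next):
  1 to go: {8} 1  {9} 1
  2 to go: {6,8} 1  {7,9} 1  {8,9} 2
  3 to go: {0,6,8} 1  {1,6,8} 1  {5,7,9} 1  {6,8,9} 3  {7,8,9} 3
  4 to go: {0,1,6,8} 2  {0,6,8,9} 4  {1,6,8,9} 4  {5,7,8,9} 4  {6,7,8,9} 6
  5 to go: {0,1,6,8,9} 10  {0,6,7,8,9} 10  {1,6,7,8,9} 10  {5,6,7,8,9} 10
  6 to go: {0,1,6,7,8,9} 30  {0,5,6,7,8,9} 20  {1,5,6,7,8,9} 20  {4,5,6,7,8,9} 10
  7 to go: {0,1,5,6,7,8,9} 70  {0,4,5,6,7,8,9} 30  {1,4,5,6,7,8,9} 30  {3,4,5,6,7,8,9} 10
  8 to go: {0,1,4,5,6,7,8,9} 130  {0,3,4,5,6,7,8,9} 40  {1,3,4,5,6,7,8,9} 40  {2,3,4,5,6,7,8,9} 10
  if 0:j drops first: 50 orders
  if 1:h drops first: 50 orders
  if 2:k drops first: 210 orders
heap linearizations: 310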